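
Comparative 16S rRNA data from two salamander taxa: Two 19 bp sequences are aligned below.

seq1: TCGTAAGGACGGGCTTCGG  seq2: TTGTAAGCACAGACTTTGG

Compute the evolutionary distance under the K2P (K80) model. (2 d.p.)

Of 19 sites, 4 differences are transitions and 1 are transversions, so P = 4/19 ≈ 0.210526 and Q = 1/19 ≈ 0.052632.
Under the Kimura two-parameter model, d = −½ ln(1 − 2P − Q) − ¼ ln(1 − 2Q).
1 − 2P − Q = 0.526316, giving −½ ln(0.526316) = 0.320927.
1 − 2Q = 0.894736, giving −¼ ln(0.894736) = 0.027807.
d = 0.320927 + 0.027807 = 0.348734.

0.35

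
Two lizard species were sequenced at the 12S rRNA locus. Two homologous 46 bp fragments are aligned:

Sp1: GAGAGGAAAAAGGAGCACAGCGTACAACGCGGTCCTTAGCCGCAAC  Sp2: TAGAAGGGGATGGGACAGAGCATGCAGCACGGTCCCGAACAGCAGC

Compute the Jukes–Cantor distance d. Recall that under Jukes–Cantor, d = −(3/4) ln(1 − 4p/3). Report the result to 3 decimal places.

The sequences differ at 18 of 46 sites, so p = 18/46 ≈ 0.391304.
d = −(3/4) ln(1 − 4p/3) = −0.75 ln(1 − 0.521739) = −0.75 ln(0.478261)
  = −0.75 × (-0.737599) = 0.553199 substitutions/site.

0.553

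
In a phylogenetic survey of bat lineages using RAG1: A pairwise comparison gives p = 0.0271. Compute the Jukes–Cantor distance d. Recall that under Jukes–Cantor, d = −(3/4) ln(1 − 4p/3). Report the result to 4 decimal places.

0.0276

d = −(3/4) ln(1 − 4p/3) = −0.75 ln(1 − 0.036133) = −0.75 ln(0.963867)
  = −0.75 × (-0.036802) = 0.027602 substitutions/site.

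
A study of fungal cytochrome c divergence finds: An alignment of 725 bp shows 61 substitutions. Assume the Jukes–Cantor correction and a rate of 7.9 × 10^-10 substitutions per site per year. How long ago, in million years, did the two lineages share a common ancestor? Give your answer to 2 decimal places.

56.48

p = 61/725 ≈ 0.084138.
d = −(3/4) ln(1 − 4p/3) = −0.75 ln(1 − 0.112184) = −0.75 ln(0.887816)
  = −0.75 × (-0.118991) = 0.089243 substitutions/site.
Under a molecular clock d = 2μt, so t = d/(2μ) = 0.089243 / (2 × 7.9 × 10^-10) = 56.48 million years.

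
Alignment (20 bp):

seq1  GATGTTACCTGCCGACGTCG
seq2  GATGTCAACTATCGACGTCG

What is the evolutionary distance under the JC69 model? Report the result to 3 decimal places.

0.233

The sequences differ at 4 of 20 sites (6, 8, 11, 12), so p = 4/20 = 0.2.
d = −(3/4) ln(1 − 4p/3) = −0.75 ln(1 − 0.266667) = −0.75 ln(0.733333)
  = −0.75 × (-0.310155) = 0.232616 substitutions/site.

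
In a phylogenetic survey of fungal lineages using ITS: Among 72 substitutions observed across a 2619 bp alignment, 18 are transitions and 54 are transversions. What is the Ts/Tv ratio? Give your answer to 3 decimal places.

R = 18/54 = 0.333333… ≈ 0.333 (to 3 d.p.).

0.333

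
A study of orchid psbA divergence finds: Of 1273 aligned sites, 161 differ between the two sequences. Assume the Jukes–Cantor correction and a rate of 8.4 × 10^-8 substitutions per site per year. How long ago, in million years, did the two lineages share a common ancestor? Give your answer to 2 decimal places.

p = 161/1273 ≈ 0.126473.
d = −(3/4) ln(1 − 4p/3) = −0.75 ln(1 − 0.168631) = −0.75 ln(0.831369)
  = −0.75 × (-0.184682) = 0.138512 substitutions/site.
Under a molecular clock d = 2μt, so t = d/(2μ) = 0.138512 / (2 × 8.4 × 10^-8) = 0.82 million years.

0.82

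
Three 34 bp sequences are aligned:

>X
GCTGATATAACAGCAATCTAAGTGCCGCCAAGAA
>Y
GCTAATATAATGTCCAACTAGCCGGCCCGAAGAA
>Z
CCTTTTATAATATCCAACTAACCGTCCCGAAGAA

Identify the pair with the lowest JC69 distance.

X–Y: 12/34 differ, p = 0.353, d = 0.477.
X–Z: 12/34 differ, p = 0.353, d = 0.477.
Y–Z: 6/34 differ, p = 0.176, d = 0.201.
The smallest distance is between Y and Z.

Y and Z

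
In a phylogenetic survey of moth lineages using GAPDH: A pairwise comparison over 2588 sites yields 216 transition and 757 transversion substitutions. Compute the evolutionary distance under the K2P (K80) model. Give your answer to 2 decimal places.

P = 216/2588 ≈ 0.083462 and Q = 757/2588 ≈ 0.292504.
Under the Kimura two-parameter model, d = −½ ln(1 − 2P − Q) − ¼ ln(1 − 2Q).
1 − 2P − Q = 0.540572, giving −½ ln(0.540572) = 0.307564.
1 − 2Q = 0.414992, giving −¼ ln(0.414992) = 0.219874.
d = 0.307564 + 0.219874 = 0.527438.

0.53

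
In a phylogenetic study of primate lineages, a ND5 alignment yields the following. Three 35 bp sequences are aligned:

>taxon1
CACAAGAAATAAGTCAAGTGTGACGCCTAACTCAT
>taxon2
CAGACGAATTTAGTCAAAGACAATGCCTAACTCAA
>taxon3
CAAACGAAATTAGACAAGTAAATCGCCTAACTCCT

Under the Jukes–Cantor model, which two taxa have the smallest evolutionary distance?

taxon1 and taxon3

taxon1–taxon2: 11/35 differ, p = 0.314, d = 0.407.
taxon1–taxon3: 9/35 differ, p = 0.257, d = 0.315.
taxon2–taxon3: 10/35 differ, p = 0.286, d = 0.360.
The smallest distance is between taxon1 and taxon3.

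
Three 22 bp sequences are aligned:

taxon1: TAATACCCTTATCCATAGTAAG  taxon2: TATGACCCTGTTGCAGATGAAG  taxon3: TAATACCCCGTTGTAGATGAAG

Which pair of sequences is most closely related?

taxon2 and taxon3

taxon1–taxon2: 8/22 differ, p = 0.364, d = 0.497.
taxon1–taxon3: 8/22 differ, p = 0.364, d = 0.497.
taxon2–taxon3: 4/22 differ, p = 0.182, d = 0.208.
The smallest distance is between taxon2 and taxon3.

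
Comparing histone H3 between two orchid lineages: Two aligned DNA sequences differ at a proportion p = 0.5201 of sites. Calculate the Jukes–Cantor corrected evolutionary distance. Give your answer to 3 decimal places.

d = −(3/4) ln(1 − 4p/3) = −0.75 ln(1 − 0.693467) = −0.75 ln(0.306533)
  = −0.75 × (-1.182430) = 0.886823 substitutions/site.

0.887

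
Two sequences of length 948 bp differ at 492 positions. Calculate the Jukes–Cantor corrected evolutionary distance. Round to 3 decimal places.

p = 492/948 ≈ 0.518987.
d = −(3/4) ln(1 − 4p/3) = −0.75 ln(1 − 0.691983) = −0.75 ln(0.308017)
  = −0.75 × (-1.177600) = 0.883200 substitutions/site.

0.883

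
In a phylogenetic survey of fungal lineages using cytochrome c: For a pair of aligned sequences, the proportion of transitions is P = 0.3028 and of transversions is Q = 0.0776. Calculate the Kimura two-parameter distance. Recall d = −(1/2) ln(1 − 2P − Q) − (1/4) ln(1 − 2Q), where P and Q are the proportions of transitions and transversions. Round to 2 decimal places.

Under the Kimura two-parameter model, d = −½ ln(1 − 2P − Q) − ¼ ln(1 − 2Q).
1 − 2P − Q = 0.3168, giving −½ ln(0.3168) = 0.574742.
1 − 2Q = 0.8448, giving −¼ ln(0.8448) = 0.042164.
d = 0.574742 + 0.042164 = 0.616906.

0.62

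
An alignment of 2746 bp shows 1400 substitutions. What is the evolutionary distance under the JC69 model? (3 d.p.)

p = 1400/2746 ≈ 0.509832.
d = −(3/4) ln(1 − 4p/3) = −0.75 ln(1 − 0.679776) = −0.75 ln(0.320224)
  = −0.75 × (-1.138735) = 0.854051 substitutions/site.

0.854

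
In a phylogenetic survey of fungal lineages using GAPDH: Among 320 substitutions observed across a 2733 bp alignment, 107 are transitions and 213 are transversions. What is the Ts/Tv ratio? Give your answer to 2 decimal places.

R = 107/213 = 0.502347… ≈ 0.50 (to 2 d.p.).

0.50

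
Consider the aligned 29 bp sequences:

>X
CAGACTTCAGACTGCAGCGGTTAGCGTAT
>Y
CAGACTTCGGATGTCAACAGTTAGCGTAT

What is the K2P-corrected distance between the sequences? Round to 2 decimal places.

Of 29 sites, 4 differences are transitions and 2 are transversions, so P = 4/29 ≈ 0.137931 and Q = 2/29 ≈ 0.068966.
Under the Kimura two-parameter model, d = −½ ln(1 − 2P − Q) − ¼ ln(1 − 2Q).
1 − 2P − Q = 0.655172, giving −½ ln(0.655172) = 0.211429.
1 − 2Q = 0.862068, giving −¼ ln(0.862068) = 0.037105.
d = 0.211429 + 0.037105 = 0.248534.

0.25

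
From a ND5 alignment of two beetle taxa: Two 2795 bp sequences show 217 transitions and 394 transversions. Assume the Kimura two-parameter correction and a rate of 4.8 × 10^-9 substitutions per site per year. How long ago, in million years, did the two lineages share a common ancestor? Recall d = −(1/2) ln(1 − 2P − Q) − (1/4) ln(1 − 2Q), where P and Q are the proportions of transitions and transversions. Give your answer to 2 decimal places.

P = 217/2795 ≈ 0.077639 and Q = 394/2795 ≈ 0.140966.
Under the Kimura two-parameter model, d = −½ ln(1 − 2P − Q) − ¼ ln(1 − 2Q).
1 − 2P − Q = 0.703756, giving −½ ln(0.703756) = 0.175662.
1 − 2Q = 0.718068, giving −¼ ln(0.718068) = 0.082798.
d = 0.175662 + 0.082798 = 0.258460.
Under a molecular clock d = 2μt, so t = d/(2μ) = 0.258460 / (2 × 4.8 × 10^-9) = 26.92 million years.

26.92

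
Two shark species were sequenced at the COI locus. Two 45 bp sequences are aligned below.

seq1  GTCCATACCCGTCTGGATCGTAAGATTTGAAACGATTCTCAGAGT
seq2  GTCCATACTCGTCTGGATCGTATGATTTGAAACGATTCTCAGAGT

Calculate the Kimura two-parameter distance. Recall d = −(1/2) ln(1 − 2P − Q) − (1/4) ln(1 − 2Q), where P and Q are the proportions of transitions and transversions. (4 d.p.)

Of 45 sites, 1 differences are transitions and 1 are transversions, so P = 1/45 ≈ 0.022222 and Q = 1/45 ≈ 0.022222.
Under the Kimura two-parameter model, d = −½ ln(1 − 2P − Q) − ¼ ln(1 − 2Q).
1 − 2P − Q = 0.933334, giving −½ ln(0.933334) = 0.034496.
1 − 2Q = 0.955556, giving −¼ ln(0.955556) = 0.011365.
d = 0.034496 + 0.011365 = 0.045861.

0.0459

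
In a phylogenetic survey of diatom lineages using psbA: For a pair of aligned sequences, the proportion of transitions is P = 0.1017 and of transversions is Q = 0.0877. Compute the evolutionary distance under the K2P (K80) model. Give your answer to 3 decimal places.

0.220

Under the Kimura two-parameter model, d = −½ ln(1 − 2P − Q) − ¼ ln(1 − 2Q).
1 − 2P − Q = 0.7089, giving −½ ln(0.7089) = 0.172020.
1 − 2Q = 0.8246, giving −¼ ln(0.8246) = 0.048214.
d = 0.172020 + 0.048214 = 0.220234.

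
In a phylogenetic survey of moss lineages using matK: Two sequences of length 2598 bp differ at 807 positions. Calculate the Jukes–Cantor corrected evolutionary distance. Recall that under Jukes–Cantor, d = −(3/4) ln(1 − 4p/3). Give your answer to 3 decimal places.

p = 807/2598 ≈ 0.310624.
d = −(3/4) ln(1 − 4p/3) = −0.75 ln(1 − 0.414165) = −0.75 ln(0.585835)
  = −0.75 × (-0.534717) = 0.401038 substitutions/site.

0.401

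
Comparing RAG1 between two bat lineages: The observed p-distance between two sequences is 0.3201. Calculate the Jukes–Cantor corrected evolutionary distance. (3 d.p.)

d = −(3/4) ln(1 − 4p/3) = −0.75 ln(1 − 0.4268) = −0.75 ln(0.5732)
  = −0.75 × (-0.556521) = 0.417391 substitutions/site.

0.417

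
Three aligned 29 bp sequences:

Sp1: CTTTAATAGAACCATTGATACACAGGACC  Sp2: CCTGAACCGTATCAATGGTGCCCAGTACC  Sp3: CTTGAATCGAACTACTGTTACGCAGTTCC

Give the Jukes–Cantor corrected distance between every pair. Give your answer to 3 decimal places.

d(Sp1,Sp2) = 0.529, d(Sp1,Sp3) = 0.344, d(Sp2,Sp3) = 0.462

Sp1–Sp2: 11/29 sites differ → p ≈ 0.37931, d = −0.75 ln(1 − 0.505747) = 0.528531 ≈ 0.529.
Sp1–Sp3: 8/29 sites differ → p ≈ 0.275862, d = −0.75 ln(1 − 0.367816) = 0.343931 ≈ 0.344.
Sp2–Sp3: 10/29 sites differ → p ≈ 0.344828, d = −0.75 ln(1 − 0.459771) = 0.461822 ≈ 0.462.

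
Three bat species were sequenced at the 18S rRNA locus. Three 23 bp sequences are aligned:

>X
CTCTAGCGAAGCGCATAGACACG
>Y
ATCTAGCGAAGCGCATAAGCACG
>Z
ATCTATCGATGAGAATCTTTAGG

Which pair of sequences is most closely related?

X and Y

X–Y: 3/23 differ, p = 0.130, d = 0.143.
X–Z: 10/23 differ, p = 0.435, d = 0.650.
Y–Z: 9/23 differ, p = 0.391, d = 0.553.
The smallest distance is between X and Y.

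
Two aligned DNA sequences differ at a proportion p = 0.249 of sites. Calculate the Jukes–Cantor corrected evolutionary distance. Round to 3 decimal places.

0.303

d = −(3/4) ln(1 − 4p/3) = −0.75 ln(1 − 0.332) = −0.75 ln(0.668)
  = −0.75 × (-0.403467) = 0.302600 substitutions/site.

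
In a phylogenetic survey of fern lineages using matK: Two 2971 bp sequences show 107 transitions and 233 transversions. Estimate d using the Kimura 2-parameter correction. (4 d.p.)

P = 107/2971 ≈ 0.036015 and Q = 233/2971 ≈ 0.078425.
Under the Kimura two-parameter model, d = −½ ln(1 − 2P − Q) − ¼ ln(1 − 2Q).
1 − 2P − Q = 0.849545, giving −½ ln(0.849545) = 0.081527.
1 − 2Q = 0.84315, giving −¼ ln(0.84315) = 0.042653.
d = 0.081527 + 0.042653 = 0.124180.

0.1242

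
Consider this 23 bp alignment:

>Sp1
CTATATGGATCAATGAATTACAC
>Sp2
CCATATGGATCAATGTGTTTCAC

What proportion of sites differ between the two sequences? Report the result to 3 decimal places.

0.174

The sequences differ at 4 of 23 positions (sites 2, 16, 17, 20).
p = 4/23 = 0.173913… ≈ 0.174 (to 3 d.p.).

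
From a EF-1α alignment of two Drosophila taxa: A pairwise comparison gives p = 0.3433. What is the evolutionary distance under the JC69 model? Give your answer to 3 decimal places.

0.459

d = −(3/4) ln(1 − 4p/3) = −0.75 ln(1 − 0.457733) = −0.75 ln(0.542267)
  = −0.75 × (-0.611997) = 0.458998 substitutions/site.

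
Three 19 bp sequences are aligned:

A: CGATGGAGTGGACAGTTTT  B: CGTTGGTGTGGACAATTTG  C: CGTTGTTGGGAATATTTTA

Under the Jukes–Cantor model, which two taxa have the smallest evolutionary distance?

A–B: 4/19 differ, p = 0.211, d = 0.247.
A–C: 8/19 differ, p = 0.421, d = 0.618.
B–C: 6/19 differ, p = 0.316, d = 0.410.
The smallest distance is between A and B.

A and B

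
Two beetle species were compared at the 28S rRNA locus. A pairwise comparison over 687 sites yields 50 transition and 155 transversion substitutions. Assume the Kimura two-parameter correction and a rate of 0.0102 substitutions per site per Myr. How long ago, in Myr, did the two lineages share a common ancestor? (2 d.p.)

18.72

P = 50/687 ≈ 0.07278 and Q = 155/687 ≈ 0.225619.
Under the Kimura two-parameter model, d = −½ ln(1 − 2P − Q) − ¼ ln(1 − 2Q).
1 − 2P − Q = 0.628821, giving −½ ln(0.628821) = 0.231954.
1 − 2Q = 0.548762, giving −¼ ln(0.548762) = 0.150023.
d = 0.231954 + 0.150023 = 0.381977.
Under a molecular clock d = 2μt, so t = d/(2μ) = 0.381977 / (2 × 0.0102) = 18.72 Myr.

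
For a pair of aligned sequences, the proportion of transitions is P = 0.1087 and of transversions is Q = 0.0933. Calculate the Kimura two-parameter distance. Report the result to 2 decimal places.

0.24

Under the Kimura two-parameter model, d = −½ ln(1 − 2P − Q) − ¼ ln(1 − 2Q).
1 − 2P − Q = 0.6893, giving −½ ln(0.6893) = 0.186039.
1 − 2Q = 0.8134, giving −¼ ln(0.8134) = 0.051633.
d = 0.186039 + 0.051633 = 0.237672.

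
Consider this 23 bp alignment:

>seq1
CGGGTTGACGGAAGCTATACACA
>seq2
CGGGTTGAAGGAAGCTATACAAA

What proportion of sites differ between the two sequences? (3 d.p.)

The sequences differ at 2 of 23 positions (sites 9, 22).
p = 2/23 = 0.086956… ≈ 0.087 (to 3 d.p.).

0.087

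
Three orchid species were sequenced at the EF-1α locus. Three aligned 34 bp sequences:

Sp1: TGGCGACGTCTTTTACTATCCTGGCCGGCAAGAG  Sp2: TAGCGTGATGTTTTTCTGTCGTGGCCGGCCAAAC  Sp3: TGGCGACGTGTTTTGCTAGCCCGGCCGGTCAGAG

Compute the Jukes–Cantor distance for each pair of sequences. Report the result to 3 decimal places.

Sp1–Sp2: 11/34 sites differ → p ≈ 0.323529, d = −0.75 ln(1 − 0.431372) = 0.423397 ≈ 0.423.
Sp1–Sp3: 6/34 sites differ → p ≈ 0.176471, d = −0.75 ln(1 − 0.235295) = 0.201199 ≈ 0.201.
Sp2–Sp3: 12/34 sites differ → p ≈ 0.352941, d = −0.75 ln(1 − 0.470588) = 0.476991 ≈ 0.477.

d(Sp1,Sp2) = 0.423, d(Sp1,Sp3) = 0.201, d(Sp2,Sp3) = 0.477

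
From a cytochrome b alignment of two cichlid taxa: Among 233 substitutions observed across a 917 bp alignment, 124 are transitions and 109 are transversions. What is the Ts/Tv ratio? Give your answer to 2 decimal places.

R = 124/109 = 1.137614… ≈ 1.14 (to 2 d.p.).

1.14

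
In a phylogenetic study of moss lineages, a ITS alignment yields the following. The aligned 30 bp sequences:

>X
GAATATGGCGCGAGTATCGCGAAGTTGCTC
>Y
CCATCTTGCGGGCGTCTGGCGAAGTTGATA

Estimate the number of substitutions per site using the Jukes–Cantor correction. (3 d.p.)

The sequences differ at 10 of 30 sites (1, 2, 5, 7, 11, 13, 16, 18, 28, 30), so p = 10/30 ≈ 0.333333.
d = −(3/4) ln(1 − 4p/3) = −0.75 ln(1 − 0.444444) = −0.75 ln(0.555556)
  = −0.75 × (-0.587786) = 0.440840 substitutions/site.

0.441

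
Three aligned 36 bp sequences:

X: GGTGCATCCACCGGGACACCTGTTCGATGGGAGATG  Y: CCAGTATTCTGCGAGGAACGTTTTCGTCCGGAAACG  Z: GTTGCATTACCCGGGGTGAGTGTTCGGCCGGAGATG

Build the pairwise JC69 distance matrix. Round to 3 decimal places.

X–Y: 17/36 sites differ → p ≈ 0.472222, d = −0.75 ln(1 − 0.629629) = 0.744938 ≈ 0.745.
X–Z: 12/36 sites differ → p ≈ 0.333333, d = −0.75 ln(1 − 0.444444) = 0.440839 ≈ 0.441.
Y–Z: 15/36 sites differ → p ≈ 0.416667, d = −0.75 ln(1 − 0.555556) = 0.608198 ≈ 0.608.

d(X,Y) = 0.745, d(X,Z) = 0.441, d(Y,Z) = 0.608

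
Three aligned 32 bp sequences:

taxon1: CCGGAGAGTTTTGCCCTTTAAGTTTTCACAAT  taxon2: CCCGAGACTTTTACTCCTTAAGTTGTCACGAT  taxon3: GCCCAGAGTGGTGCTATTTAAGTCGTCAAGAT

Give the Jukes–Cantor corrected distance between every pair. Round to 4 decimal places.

d(taxon1,taxon2) = 0.2586, d(taxon1,taxon3) = 0.4598, d(taxon2,taxon3) = 0.4042

taxon1–taxon2: 7/32 sites differ → p = 0.21875, d = −0.75 ln(1 − 0.291667) = 0.258631 ≈ 0.2586.
taxon1–taxon3: 11/32 sites differ → p = 0.34375, d = −0.75 ln(1 − 0.458333) = 0.459828 ≈ 0.4598.
taxon2–taxon3: 10/32 sites differ → p = 0.3125, d = −0.75 ln(1 − 0.416667) = 0.404248 ≈ 0.4042.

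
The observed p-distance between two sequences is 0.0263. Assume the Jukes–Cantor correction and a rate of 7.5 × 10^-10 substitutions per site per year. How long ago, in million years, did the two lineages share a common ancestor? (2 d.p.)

17.85

d = −(3/4) ln(1 − 4p/3) = −0.75 ln(1 − 0.035067) = −0.75 ln(0.964933)
  = −0.75 × (-0.035697) = 0.026773 substitutions/site.
Under a molecular clock d = 2μt, so t = d/(2μ) = 0.026773 / (2 × 7.5 × 10^-10) = 17.85 million years.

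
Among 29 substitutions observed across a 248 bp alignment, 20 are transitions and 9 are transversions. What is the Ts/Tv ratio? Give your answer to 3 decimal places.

2.222

R = 20/9 = 2.222222… ≈ 2.222 (to 3 d.p.).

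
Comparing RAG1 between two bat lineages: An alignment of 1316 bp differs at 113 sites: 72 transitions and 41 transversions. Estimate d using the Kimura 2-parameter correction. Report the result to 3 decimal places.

0.092

P = 72/1316 ≈ 0.054711 and Q = 41/1316 ≈ 0.031155.
Under the Kimura two-parameter model, d = −½ ln(1 − 2P − Q) − ¼ ln(1 − 2Q).
1 − 2P − Q = 0.859423, giving −½ ln(0.859423) = 0.075747.
1 − 2Q = 0.93769, giving −¼ ln(0.93769) = 0.016084.
d = 0.075747 + 0.016084 = 0.091831.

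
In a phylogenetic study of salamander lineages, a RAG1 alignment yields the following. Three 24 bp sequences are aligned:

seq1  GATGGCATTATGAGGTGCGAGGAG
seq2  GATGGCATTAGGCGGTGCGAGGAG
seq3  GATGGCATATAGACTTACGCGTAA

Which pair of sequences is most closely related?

seq1 and seq2

seq1–seq2: 2/24 differ, p = 0.083, d = 0.088.
seq1–seq3: 9/24 differ, p = 0.375, d = 0.520.
seq2–seq3: 10/24 differ, p = 0.417, d = 0.608.
The smallest distance is between seq1 and seq2.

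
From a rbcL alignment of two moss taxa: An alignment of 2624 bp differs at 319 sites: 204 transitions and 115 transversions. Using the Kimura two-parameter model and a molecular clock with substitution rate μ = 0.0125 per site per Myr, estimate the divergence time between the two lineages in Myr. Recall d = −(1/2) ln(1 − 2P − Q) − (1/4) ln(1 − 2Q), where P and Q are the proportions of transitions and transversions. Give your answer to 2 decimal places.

5.36

P = 204/2624 ≈ 0.077744 and Q = 115/2624 ≈ 0.043826.
Under the Kimura two-parameter model, d = −½ ln(1 − 2P − Q) − ¼ ln(1 − 2Q).
1 − 2P − Q = 0.800686, giving −½ ln(0.800686) = 0.111143.
1 − 2Q = 0.912348, giving −¼ ln(0.912348) = 0.022933.
d = 0.111143 + 0.022933 = 0.134076.
Under a molecular clock d = 2μt, so t = d/(2μ) = 0.134076 / (2 × 0.0125) = 5.36 Myr.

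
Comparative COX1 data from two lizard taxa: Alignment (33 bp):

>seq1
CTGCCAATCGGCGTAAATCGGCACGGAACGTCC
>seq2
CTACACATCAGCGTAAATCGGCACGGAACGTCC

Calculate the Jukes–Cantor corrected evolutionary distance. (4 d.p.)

0.1322

The sequences differ at 4 of 33 sites (3, 5, 6, 10), so p = 4/33 ≈ 0.121212.
d = −(3/4) ln(1 − 4p/3) = −0.75 ln(1 − 0.161616) = −0.75 ln(0.838384)
  = −0.75 × (-0.176279) = 0.132209 substitutions/site.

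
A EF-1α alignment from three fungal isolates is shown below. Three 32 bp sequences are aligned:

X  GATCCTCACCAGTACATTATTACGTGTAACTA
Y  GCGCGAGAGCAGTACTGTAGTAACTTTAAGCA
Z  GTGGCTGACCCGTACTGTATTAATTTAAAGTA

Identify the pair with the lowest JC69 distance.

Y and Z

X–Y: 14/32 differ, p = 0.438, d = 0.657.
X–Z: 12/32 differ, p = 0.375, d = 0.520.
Y–Z: 10/32 differ, p = 0.313, d = 0.404.
The smallest distance is between Y and Z.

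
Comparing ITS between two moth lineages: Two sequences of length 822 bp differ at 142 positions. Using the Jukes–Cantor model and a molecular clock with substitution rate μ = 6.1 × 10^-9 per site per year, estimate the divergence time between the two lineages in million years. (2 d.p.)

16.09

p = 142/822 ≈ 0.172749.
d = −(3/4) ln(1 − 4p/3) = −0.75 ln(1 − 0.230332) = −0.75 ln(0.769668)
  = −0.75 × (-0.261796) = 0.196347 substitutions/site.
Under a molecular clock d = 2μt, so t = d/(2μ) = 0.196347 / (2 × 6.1 × 10^-9) = 16.09 million years.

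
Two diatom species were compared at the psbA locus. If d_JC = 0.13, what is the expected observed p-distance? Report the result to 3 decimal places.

0.119

p = (3/4)(1 − e^(−4d/3)) = 0.75 × (1 − e^(-0.173333)) = 0.75 × (1 − 0.840858) = 0.119357.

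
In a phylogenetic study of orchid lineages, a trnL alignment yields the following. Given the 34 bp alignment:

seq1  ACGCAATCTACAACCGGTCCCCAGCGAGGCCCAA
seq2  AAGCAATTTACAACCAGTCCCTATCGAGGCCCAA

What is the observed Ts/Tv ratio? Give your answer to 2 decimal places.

Transitions are A↔G and C↔T; transversions are all other mismatches.
Transitions: 3. Transversions: 2.
R = 3/2 = 1.50.

1.50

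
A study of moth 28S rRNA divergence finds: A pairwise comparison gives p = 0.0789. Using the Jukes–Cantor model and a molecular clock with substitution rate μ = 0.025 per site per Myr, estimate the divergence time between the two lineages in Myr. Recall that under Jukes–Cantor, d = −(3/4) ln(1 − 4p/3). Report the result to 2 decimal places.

1.67

d = −(3/4) ln(1 − 4p/3) = −0.75 ln(1 − 0.1052) = −0.75 ln(0.8948)
  = −0.75 × (-0.111155) = 0.083366 substitutions/site.
Under a molecular clock d = 2μt, so t = d/(2μ) = 0.083366 / (2 × 0.025) = 1.67 Myr.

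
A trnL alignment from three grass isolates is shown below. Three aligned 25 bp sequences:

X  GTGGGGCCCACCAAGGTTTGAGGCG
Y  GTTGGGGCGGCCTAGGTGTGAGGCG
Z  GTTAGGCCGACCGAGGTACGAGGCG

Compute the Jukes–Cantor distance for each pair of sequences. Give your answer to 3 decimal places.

X–Y: 6/25 sites differ → p = 0.24, d = −0.75 ln(1 − 0.32) = 0.289247 ≈ 0.289.
X–Z: 6/25 sites differ → p = 0.24, d = −0.75 ln(1 − 0.32) = 0.289247 ≈ 0.289.
Y–Z: 6/25 sites differ → p = 0.24, d = −0.75 ln(1 − 0.32) = 0.289247 ≈ 0.289.

d(X,Y) = 0.289, d(X,Z) = 0.289, d(Y,Z) = 0.289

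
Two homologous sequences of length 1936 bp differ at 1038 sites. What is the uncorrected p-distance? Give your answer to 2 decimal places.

0.54

p = 1038/1936 = 0.536157… ≈ 0.54 (to 2 d.p.).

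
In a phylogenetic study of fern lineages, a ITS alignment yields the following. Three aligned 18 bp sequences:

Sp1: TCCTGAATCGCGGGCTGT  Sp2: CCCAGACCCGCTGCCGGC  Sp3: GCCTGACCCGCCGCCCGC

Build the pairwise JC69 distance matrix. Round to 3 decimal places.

Sp1–Sp2: 8/18 sites differ → p ≈ 0.444444, d = −0.75 ln(1 − 0.592592) = 0.673455 ≈ 0.673.
Sp1–Sp3: 7/18 sites differ → p ≈ 0.388889, d = −0.75 ln(1 − 0.518519) = 0.548166 ≈ 0.548.
Sp2–Sp3: 4/18 sites differ → p ≈ 0.222222, d = −0.75 ln(1 − 0.296296) = 0.263548 ≈ 0.264.

d(Sp1,Sp2) = 0.673, d(Sp1,Sp3) = 0.548, d(Sp2,Sp3) = 0.264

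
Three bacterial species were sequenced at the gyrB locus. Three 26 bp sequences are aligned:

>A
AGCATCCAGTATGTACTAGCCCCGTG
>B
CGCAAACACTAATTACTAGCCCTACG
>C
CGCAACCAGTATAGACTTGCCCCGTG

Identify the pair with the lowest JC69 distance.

A and C

A–B: 9/26 differ, p = 0.346, d = 0.464.
A–C: 5/26 differ, p = 0.192, d = 0.222.
B–C: 9/26 differ, p = 0.346, d = 0.464.
The smallest distance is between A and C.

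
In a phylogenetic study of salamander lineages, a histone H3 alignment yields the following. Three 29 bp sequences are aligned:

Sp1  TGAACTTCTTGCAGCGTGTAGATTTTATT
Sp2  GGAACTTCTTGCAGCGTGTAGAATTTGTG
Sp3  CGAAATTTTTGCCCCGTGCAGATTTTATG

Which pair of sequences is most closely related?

Sp1 and Sp2

Sp1–Sp2: 4/29 differ, p = 0.138, d = 0.152.
Sp1–Sp3: 7/29 differ, p = 0.241, d = 0.291.
Sp2–Sp3: 8/29 differ, p = 0.276, d = 0.344.
The smallest distance is between Sp1 and Sp2.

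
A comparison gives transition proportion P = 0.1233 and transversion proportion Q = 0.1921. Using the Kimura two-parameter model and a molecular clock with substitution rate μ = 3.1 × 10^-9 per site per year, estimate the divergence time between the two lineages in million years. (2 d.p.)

Under the Kimura two-parameter model, d = −½ ln(1 − 2P − Q) − ¼ ln(1 − 2Q).
1 − 2P − Q = 0.5613, giving −½ ln(0.5613) = 0.288750.
1 − 2Q = 0.6158, giving −¼ ln(0.6158) = 0.121208.
d = 0.288750 + 0.121208 = 0.409958.
Under a molecular clock d = 2μt, so t = d/(2μ) = 0.409958 / (2 × 3.1 × 10^-9) = 66.12 million years.

66.12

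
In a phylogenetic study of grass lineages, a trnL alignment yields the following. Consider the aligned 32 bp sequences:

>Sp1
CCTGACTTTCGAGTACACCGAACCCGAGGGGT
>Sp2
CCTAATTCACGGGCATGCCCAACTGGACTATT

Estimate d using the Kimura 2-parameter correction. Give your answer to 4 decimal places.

Of 32 sites, 9 differences are transitions and 6 are transversions, so P = 9/32 = 0.28125 and Q = 6/32 = 0.1875.
Under the Kimura two-parameter model, d = −½ ln(1 − 2P − Q) − ¼ ln(1 − 2Q).
1 − 2P − Q = 0.25, giving −½ ln(0.25) = 0.693147.
1 − 2Q = 0.625, giving −¼ ln(0.625) = 0.117501.
d = 0.693147 + 0.117501 = 0.810648.

0.8106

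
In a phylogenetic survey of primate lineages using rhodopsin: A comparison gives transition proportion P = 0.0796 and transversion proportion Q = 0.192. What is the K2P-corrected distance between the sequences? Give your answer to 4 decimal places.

0.3374

Under the Kimura two-parameter model, d = −½ ln(1 − 2P − Q) − ¼ ln(1 − 2Q).
1 − 2P − Q = 0.6488, giving −½ ln(0.6488) = 0.216315.
1 − 2Q = 0.616, giving −¼ ln(0.616) = 0.121127.
d = 0.216315 + 0.121127 = 0.337442.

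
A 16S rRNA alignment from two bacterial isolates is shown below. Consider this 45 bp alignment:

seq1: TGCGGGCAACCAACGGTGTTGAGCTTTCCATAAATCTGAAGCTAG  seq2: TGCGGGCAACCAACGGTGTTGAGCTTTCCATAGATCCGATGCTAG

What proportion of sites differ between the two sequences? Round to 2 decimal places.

The sequences differ at 3 of 45 positions (sites 33, 37, 40).
p = 3/45 = 0.066666… ≈ 0.07 (to 2 d.p.).

0.07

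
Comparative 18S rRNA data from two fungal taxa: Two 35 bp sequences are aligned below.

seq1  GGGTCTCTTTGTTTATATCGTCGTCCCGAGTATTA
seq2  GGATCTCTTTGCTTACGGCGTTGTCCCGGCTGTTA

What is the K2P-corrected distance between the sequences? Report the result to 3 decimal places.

0.336

Of 35 sites, 7 differences are transitions and 2 are transversions, so P = 7/35 = 0.2 and Q = 2/35 ≈ 0.057143.
Under the Kimura two-parameter model, d = −½ ln(1 − 2P − Q) − ¼ ln(1 − 2Q).
1 − 2P − Q = 0.542857, giving −½ ln(0.542857) = 0.305455.
1 − 2Q = 0.885714, giving −¼ ln(0.885714) = 0.030340.
d = 0.305455 + 0.030340 = 0.335795.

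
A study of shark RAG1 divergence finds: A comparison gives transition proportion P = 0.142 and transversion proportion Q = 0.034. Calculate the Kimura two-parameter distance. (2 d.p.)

Under the Kimura two-parameter model, d = −½ ln(1 − 2P − Q) − ¼ ln(1 − 2Q).
1 − 2P − Q = 0.682, giving −½ ln(0.682) = 0.191363.
1 − 2Q = 0.932, giving −¼ ln(0.932) = 0.017606.
d = 0.191363 + 0.017606 = 0.208969.

0.21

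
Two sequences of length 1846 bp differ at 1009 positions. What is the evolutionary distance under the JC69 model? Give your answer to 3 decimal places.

p = 1009/1846 ≈ 0.546587.
d = −(3/4) ln(1 − 4p/3) = −0.75 ln(1 − 0.728783) = −0.75 ln(0.271217)
  = −0.75 × (-1.304836) = 0.978627 substitutions/site.

0.979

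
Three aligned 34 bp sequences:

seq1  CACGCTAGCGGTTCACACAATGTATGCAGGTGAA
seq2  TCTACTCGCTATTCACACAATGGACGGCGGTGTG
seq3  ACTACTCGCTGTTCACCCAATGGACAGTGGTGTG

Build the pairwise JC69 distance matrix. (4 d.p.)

d(seq1,seq2) = 0.5347, d(seq1,seq3) = 0.5972, d(seq2,seq3) = 0.1637

seq1–seq2: 13/34 sites differ → p ≈ 0.382353, d = −0.75 ln(1 − 0.509804) = 0.534712 ≈ 0.5347.
seq1–seq3: 14/34 sites differ → p ≈ 0.411765, d = −0.75 ln(1 − 0.54902) = 0.597249 ≈ 0.5972.
seq2–seq3: 5/34 sites differ → p ≈ 0.147059, d = −0.75 ln(1 − 0.196079) = 0.163691 ≈ 0.1637.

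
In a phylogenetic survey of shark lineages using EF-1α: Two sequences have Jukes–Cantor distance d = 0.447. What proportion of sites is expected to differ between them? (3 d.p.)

0.337

p = (3/4)(1 − e^(−4d/3)) = 0.75 × (1 − e^(-0.596)) = 0.75 × (1 − 0.551011) = 0.336742.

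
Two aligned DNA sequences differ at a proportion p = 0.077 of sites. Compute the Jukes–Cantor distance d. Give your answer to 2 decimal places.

0.08

d = −(3/4) ln(1 − 4p/3) = −0.75 ln(1 − 0.102667) = −0.75 ln(0.897333)
  = −0.75 × (-0.108328) = 0.081246 substitutions/site.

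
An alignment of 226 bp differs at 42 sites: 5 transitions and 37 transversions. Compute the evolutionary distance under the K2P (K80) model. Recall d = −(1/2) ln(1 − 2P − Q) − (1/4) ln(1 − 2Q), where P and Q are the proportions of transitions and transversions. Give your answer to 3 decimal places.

0.216

P = 5/226 ≈ 0.022124 and Q = 37/226 ≈ 0.163717.
Under the Kimura two-parameter model, d = −½ ln(1 − 2P − Q) − ¼ ln(1 − 2Q).
1 − 2P − Q = 0.792035, giving −½ ln(0.792035) = 0.116575.
1 − 2Q = 0.672566, giving −¼ ln(0.672566) = 0.099164.
d = 0.116575 + 0.099164 = 0.215739.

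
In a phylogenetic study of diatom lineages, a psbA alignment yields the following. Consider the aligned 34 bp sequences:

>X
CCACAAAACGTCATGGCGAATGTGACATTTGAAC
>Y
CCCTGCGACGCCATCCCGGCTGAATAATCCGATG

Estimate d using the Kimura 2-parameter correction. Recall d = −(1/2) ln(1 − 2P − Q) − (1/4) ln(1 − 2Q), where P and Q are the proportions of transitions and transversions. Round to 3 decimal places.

Of 34 sites, 8 differences are transitions and 10 are transversions, so P = 8/34 ≈ 0.235294 and Q = 10/34 ≈ 0.294118.
Under the Kimura two-parameter model, d = −½ ln(1 − 2P − Q) − ¼ ln(1 − 2Q).
1 − 2P − Q = 0.235294, giving −½ ln(0.235294) = 0.723460.
1 − 2Q = 0.411764, giving −¼ ln(0.411764) = 0.221826.
d = 0.723460 + 0.221826 = 0.945286.

0.945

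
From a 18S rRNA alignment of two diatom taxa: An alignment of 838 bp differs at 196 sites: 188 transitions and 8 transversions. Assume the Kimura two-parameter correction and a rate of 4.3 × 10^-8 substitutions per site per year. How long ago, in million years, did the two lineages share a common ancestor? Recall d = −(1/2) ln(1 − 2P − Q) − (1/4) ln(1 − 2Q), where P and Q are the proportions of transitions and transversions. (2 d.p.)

3.62

P = 188/838 ≈ 0.224344 and Q = 8/838 ≈ 0.009547.
Under the Kimura two-parameter model, d = −½ ln(1 − 2P − Q) − ¼ ln(1 − 2Q).
1 − 2P − Q = 0.541765, giving −½ ln(0.541765) = 0.306461.
1 − 2Q = 0.980906, giving −¼ ln(0.980906) = 0.004820.
d = 0.306461 + 0.004820 = 0.311281.
Under a molecular clock d = 2μt, so t = d/(2μ) = 0.311281 / (2 × 4.3 × 10^-8) = 3.62 million years.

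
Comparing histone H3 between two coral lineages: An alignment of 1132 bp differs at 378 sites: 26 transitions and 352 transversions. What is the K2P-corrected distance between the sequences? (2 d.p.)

P = 26/1132 ≈ 0.022968 and Q = 352/1132 ≈ 0.310954.
Under the Kimura two-parameter model, d = −½ ln(1 − 2P − Q) − ¼ ln(1 − 2Q).
1 − 2P − Q = 0.64311, giving −½ ln(0.64311) = 0.220720.
1 − 2Q = 0.378092, giving −¼ ln(0.378092) = 0.243154.
d = 0.220720 + 0.243154 = 0.463874.

0.46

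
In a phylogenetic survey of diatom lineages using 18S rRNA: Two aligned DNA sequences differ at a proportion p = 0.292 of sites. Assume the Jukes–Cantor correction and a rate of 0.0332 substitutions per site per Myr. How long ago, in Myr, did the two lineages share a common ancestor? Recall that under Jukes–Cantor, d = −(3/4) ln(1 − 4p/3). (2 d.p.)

5.57

d = −(3/4) ln(1 − 4p/3) = −0.75 ln(1 − 0.389333) = −0.75 ln(0.610667)
  = −0.75 × (-0.493203) = 0.369902 substitutions/site.
Under a molecular clock d = 2μt, so t = d/(2μ) = 0.369902 / (2 × 0.0332) = 5.57 Myr.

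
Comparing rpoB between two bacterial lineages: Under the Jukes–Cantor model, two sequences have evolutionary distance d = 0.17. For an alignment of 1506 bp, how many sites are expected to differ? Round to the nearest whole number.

229

Invert JC69: p = (3/4)(1 − e^(−4d/3)) = 0.75 × (1 − e^(-0.226667)) = 0.75 × (1 − 0.797186) = 0.152111.
Expected differing sites = pL ≈ 0.152111 × 1506 = 229.079166 ≈ 229.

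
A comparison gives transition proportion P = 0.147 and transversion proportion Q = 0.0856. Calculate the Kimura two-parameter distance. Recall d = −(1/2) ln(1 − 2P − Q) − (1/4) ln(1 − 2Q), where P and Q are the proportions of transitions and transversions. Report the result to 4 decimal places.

Under the Kimura two-parameter model, d = −½ ln(1 − 2P − Q) − ¼ ln(1 − 2Q).
1 − 2P − Q = 0.6204, giving −½ ln(0.6204) = 0.238695.
1 − 2Q = 0.8288, giving −¼ ln(0.8288) = 0.046944.
d = 0.238695 + 0.046944 = 0.285639.

0.2856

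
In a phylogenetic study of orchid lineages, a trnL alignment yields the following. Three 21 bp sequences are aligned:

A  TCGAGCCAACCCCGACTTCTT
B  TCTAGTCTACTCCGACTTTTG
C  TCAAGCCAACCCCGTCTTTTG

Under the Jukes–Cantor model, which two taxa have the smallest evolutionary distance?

A and C

A–B: 6/21 differ, p = 0.286, d = 0.360.
A–C: 4/21 differ, p = 0.190, d = 0.220.
B–C: 5/21 differ, p = 0.238, d = 0.286.
The smallest distance is between A and C.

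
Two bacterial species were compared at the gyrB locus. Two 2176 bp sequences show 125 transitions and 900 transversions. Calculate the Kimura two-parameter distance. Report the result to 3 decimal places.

P = 125/2176 ≈ 0.057445 and Q = 900/2176 ≈ 0.413603.
Under the Kimura two-parameter model, d = −½ ln(1 − 2P − Q) − ¼ ln(1 − 2Q).
1 − 2P − Q = 0.471507, giving −½ ln(0.471507) = 0.375911.
1 − 2Q = 0.172794, giving −¼ ln(0.172794) = 0.438914.
d = 0.375911 + 0.438914 = 0.814825.

0.815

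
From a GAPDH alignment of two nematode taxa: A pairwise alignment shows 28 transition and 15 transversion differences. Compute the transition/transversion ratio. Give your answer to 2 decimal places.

1.87

R = 28/15 = 1.866666… ≈ 1.87 (to 2 d.p.).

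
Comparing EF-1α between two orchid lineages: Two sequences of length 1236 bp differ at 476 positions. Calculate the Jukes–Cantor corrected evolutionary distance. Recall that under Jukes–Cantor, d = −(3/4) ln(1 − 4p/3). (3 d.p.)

p = 476/1236 ≈ 0.385113.
d = −(3/4) ln(1 − 4p/3) = −0.75 ln(1 − 0.513484) = −0.75 ln(0.486516)
  = −0.75 × (-0.720485) = 0.540364 substitutions/site.

0.540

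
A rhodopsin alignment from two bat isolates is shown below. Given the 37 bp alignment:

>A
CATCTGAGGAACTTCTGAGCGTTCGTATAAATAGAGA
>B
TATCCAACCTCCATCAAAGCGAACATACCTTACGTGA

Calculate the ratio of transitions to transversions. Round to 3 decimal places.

Transitions are A↔G and C↔T; transversions are all other mismatches.
Transitions: 6. Transversions: 14.
R = 6/14 = 0.428571… ≈ 0.429 (to 3 d.p.).

0.429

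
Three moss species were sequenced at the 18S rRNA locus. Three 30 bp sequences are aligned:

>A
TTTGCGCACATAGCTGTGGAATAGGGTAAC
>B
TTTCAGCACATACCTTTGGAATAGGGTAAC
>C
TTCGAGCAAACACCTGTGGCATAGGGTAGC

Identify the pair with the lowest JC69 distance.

A–B: 4/30 differ, p = 0.133, d = 0.147.
A–C: 7/30 differ, p = 0.233, d = 0.280.
B–C: 7/30 differ, p = 0.233, d = 0.280.
The smallest distance is between A and B.

A and B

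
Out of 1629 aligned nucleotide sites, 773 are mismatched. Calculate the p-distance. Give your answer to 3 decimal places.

0.475

p = 773/1629 = 0.474524… ≈ 0.475 (to 3 d.p.).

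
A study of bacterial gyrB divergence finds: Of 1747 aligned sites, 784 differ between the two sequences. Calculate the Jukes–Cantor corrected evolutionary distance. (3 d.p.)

0.684

p = 784/1747 ≈ 0.448769.
d = −(3/4) ln(1 − 4p/3) = −0.75 ln(1 − 0.598359) = −0.75 ln(0.401641)
  = −0.75 × (-0.912197) = 0.684148 substitutions/site.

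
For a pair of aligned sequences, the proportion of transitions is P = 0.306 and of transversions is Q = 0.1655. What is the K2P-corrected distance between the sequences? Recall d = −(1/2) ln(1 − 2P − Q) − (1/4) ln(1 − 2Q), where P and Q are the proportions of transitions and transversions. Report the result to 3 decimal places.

0.852

Under the Kimura two-parameter model, d = −½ ln(1 − 2P − Q) − ¼ ln(1 − 2Q).
1 − 2P − Q = 0.2225, giving −½ ln(0.2225) = 0.751414.
1 − 2Q = 0.669, giving −¼ ln(0.669) = 0.100493.
d = 0.751414 + 0.100493 = 0.851907.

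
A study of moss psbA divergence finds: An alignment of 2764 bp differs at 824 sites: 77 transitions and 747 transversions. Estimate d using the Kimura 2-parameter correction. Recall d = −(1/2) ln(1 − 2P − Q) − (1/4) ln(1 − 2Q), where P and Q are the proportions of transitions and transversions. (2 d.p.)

P = 77/2764 ≈ 0.027858 and Q = 747/2764 ≈ 0.27026.
Under the Kimura two-parameter model, d = −½ ln(1 − 2P − Q) − ¼ ln(1 − 2Q).
1 − 2P − Q = 0.674024, giving −½ ln(0.674024) = 0.197245.
1 − 2Q = 0.45948, giving −¼ ln(0.45948) = 0.194415.
d = 0.197245 + 0.194415 = 0.391660.

0.39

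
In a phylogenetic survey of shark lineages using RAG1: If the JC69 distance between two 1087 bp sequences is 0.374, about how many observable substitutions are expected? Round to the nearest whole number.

Invert JC69: p = (3/4)(1 − e^(−4d/3)) = 0.75 × (1 − e^(-0.498667)) = 0.75 × (1 − 0.607340) = 0.294495.
Expected differing sites = pL ≈ 0.294495 × 1087 = 320.116065 ≈ 320.

320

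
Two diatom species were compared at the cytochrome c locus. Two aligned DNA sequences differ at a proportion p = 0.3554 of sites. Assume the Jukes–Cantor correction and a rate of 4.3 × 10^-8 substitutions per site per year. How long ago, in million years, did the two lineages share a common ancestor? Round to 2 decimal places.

d = −(3/4) ln(1 − 4p/3) = −0.75 ln(1 − 0.473867) = −0.75 ln(0.526133)
  = −0.75 × (-0.642201) = 0.481651 substitutions/site.
Under a molecular clock d = 2μt, so t = d/(2μ) = 0.481651 / (2 × 4.3 × 10^-8) = 5.60 million years.

5.60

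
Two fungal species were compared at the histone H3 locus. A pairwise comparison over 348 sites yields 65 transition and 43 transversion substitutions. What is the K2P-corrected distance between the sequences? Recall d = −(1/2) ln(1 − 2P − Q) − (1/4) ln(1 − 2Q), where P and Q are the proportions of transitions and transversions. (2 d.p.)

P = 65/348 ≈ 0.186782 and Q = 43/348 ≈ 0.123563.
Under the Kimura two-parameter model, d = −½ ln(1 − 2P − Q) − ¼ ln(1 − 2Q).
1 − 2P − Q = 0.502873, giving −½ ln(0.502873) = 0.343709.
1 − 2Q = 0.752874, giving −¼ ln(0.752874) = 0.070964.
d = 0.343709 + 0.070964 = 0.414673.

0.41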